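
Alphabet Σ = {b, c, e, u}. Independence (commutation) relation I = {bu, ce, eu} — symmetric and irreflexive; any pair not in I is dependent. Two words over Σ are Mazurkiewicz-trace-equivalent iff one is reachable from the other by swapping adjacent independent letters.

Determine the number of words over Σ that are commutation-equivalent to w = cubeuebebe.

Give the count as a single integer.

#0=c has no predecessor
#1=u depends on [0:c]
#2=b depends on [0:c]
#3=e depends on [2:b]
#4=u depends on [1:u]
#5=e depends on [3:e]
#6=b depends on [5:e]
#7=e depends on [6:b]
#8=b depends on [7:e]
#9=e depends on [8:b]
sources: [0:c]
N(rest) = Σ N(rest − s) over sources s of rest; N(one piece) = 1:
  size 1 → [4]=1  [9]=1
  size 2 → [1,4]=1  [4,9]=2  [8,9]=1
  size 3 → [1,4,9]=3  [4,8,9]=3  [7,8,9]=1
  size 4 → [1,4,8,9]=6  [4,7,8,9]=4  [6,7,8,9]=1
  size 5 → [1,4,7,8,9]=10  [4,6,7,8,9]=5  [5,6,7,8,9]=1
  size 6 → [1,4,6,7,8,9]=15  [3,5,6,7,8,9]=1  [4,5,6,7,8,9]=6
  size 7 → [1,4,5,6,7,8,9]=21  [2,3,5,6,7,8,9]=1  [3,4,5,6,7,8,9]=7
  size 8 → [1,3,4,5,6,7,8,9]=28  [2,3,4,5,6,7,8,9]=8
  first=0(c) contributes 36

36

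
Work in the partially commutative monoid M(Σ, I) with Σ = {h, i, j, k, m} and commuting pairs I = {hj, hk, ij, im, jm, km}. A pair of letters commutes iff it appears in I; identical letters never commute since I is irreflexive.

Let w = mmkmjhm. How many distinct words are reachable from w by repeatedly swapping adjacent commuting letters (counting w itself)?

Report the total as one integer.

21

0(m) covers ∅
1(m) covers 0:m
2(k) covers ∅
3(m) covers 1:m
4(j) covers 2:k
5(h) covers 3:m
6(m) covers 5:h
floor of heap: 0:m, 2:k
completions by unplaced set U, small U first (add the entries for U minus each lowest piece of U):
  |U|=1: {4}:1  {6}:1
  |U|=2: {2,4}:1  {4,6}:2  {5,6}:1
  |U|=3: {2,4,6}:3  {3,5,6}:1  {4,5,6}:3
  |U|=4: {1,3,5,6}:1  {2,4,5,6}:6  {3,4,5,6}:4
  |U|=5: {0,1,3,5,6}:1  {1,3,4,5,6}:5  {2,3,4,5,6}:10
  start at 0(m): 15
  start at 2(k): 6
sum over floor = 21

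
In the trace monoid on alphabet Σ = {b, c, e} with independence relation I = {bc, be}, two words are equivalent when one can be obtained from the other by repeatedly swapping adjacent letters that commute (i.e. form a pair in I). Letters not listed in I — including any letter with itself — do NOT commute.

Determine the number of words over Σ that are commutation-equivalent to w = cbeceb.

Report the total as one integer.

#0=c has no predecessor
#1=b has no predecessor
#2=e depends on [0:c]
#3=c depends on [2:e]
#4=e depends on [3:c]
#5=b depends on [1:b]
sources: [0:c, 1:b]
N(rest) = Σ N(rest − s) over sources s of rest; N(one piece) = 1:
  size 1 → [4]=1  [5]=1
  size 2 → [1,5]=1  [3,4]=1  [4,5]=2
  size 3 → [1,4,5]=3  [2,3,4]=1  [3,4,5]=3
  size 4 → [0,2,3,4]=1  [1,3,4,5]=6  [2,3,4,5]=4
  first=0(c) contributes 10
  first=1(b) contributes 5
|[w]| = 15

15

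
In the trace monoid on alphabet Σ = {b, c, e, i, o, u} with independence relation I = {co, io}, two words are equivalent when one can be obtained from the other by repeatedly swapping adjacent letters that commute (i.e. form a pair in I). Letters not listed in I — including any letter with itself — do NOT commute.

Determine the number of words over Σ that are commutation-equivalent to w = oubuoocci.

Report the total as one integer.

10

drop 0:o onto floor
drop 1:u onto {0:o}
drop 2:b onto {1:u}
drop 3:u onto {2:b}
drop 4:o onto {3:u}
drop 5:o onto {4:o}
drop 6:c onto {3:u}
drop 7:c onto {6:c}
drop 8:i onto {7:c}
ground layer = {0:o}
drop-orders for the pieces not yet dropped (sum over which currently-grounded one goes next):
  1 to go: {5} 1  {8} 1
  2 to go: {4,5} 1  {5,8} 2  {7,8} 1
  3 to go: {4,5,8} 3  {5,7,8} 3  {6,7,8} 1
  4 to go: {4,5,7,8} 6  {5,6,7,8} 4
  5 to go: {4,5,6,7,8} 10
  6 to go: {3,4,5,6,7,8} 10
  7 to go: {2,3,4,5,6,7,8} 10
  if 0:o drops first: 10 orders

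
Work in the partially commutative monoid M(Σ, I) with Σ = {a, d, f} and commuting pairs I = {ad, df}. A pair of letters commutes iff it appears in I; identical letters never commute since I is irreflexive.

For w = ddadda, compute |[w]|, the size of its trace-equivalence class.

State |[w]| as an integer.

#0=d has no predecessor
#1=d depends on [0:d]
#2=a has no predecessor
#3=d depends on [1:d]
#4=d depends on [3:d]
#5=a depends on [2:a]
sources: [0:d, 2:a]
N(rest) = Σ N(rest − s) over sources s of rest; N(one piece) = 1:
  size 1 → [4]=1  [5]=1
  size 2 → [2,5]=1  [3,4]=1  [4,5]=2
  size 3 → [1,3,4]=1  [2,4,5]=3  [3,4,5]=3
  size 4 → [0,1,3,4]=1  [1,3,4,5]=4  [2,3,4,5]=6
  first=0(d) contributes 10
  first=2(a) contributes 5
|[w]| = 15

15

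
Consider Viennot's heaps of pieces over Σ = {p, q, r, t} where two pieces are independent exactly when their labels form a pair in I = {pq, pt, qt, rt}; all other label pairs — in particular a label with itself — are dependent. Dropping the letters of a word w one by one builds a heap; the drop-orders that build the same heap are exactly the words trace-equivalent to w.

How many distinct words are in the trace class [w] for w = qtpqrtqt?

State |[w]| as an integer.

0(q) covers ∅
1(t) covers ∅
2(p) covers ∅
3(q) covers 0:q
4(r) covers 2:p, 3:q
5(t) covers 1:t
6(q) covers 4:r
7(t) covers 5:t
floor of heap: 0:q, 1:t, 2:p
completions by unplaced set U, small U first (add the entries for U minus each lowest piece of U):
  |U|=1: {6}:1  {7}:1
  |U|=2: {4,6}:1  {5,7}:1  {6,7}:2
  |U|=3: {1,5,7}:1  {2,4,6}:1  {3,4,6}:1  {4,6,7}:3  {5,6,7}:3
  |U|=4: {0,3,4,6}:1  {1,5,6,7}:4  {2,3,4,6}:2  {2,4,6,7}:4  {3,4,6,7}:4  {4,5,6,7}:6
  |U|=5: {0,2,3,4,6}:3  {0,3,4,6,7}:5  {1,4,5,6,7}:10  {2,3,4,6,7}:10  {2,4,5,6,7}:10  {3,4,5,6,7}:10
  |U|=6: {0,2,3,4,6,7}:18  {0,3,4,5,6,7}:15  {1,2,4,5,6,7}:20  {1,3,4,5,6,7}:20  {2,3,4,5,6,7}:30
  start at 0(q): 70
  start at 1(t): 63
  start at 2(p): 35
sum over floor = 168

168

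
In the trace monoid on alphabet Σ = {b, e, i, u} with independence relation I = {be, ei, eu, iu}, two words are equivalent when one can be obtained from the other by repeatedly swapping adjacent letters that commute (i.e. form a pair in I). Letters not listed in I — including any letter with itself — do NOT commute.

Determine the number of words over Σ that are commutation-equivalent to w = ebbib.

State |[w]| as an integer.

#0=e has no predecessor
#1=b has no predecessor
#2=b depends on [1:b]
#3=i depends on [2:b]
#4=b depends on [3:i]
sources: [0:e, 1:b]
N(rest) = Σ N(rest − s) over sources s of rest; N(one piece) = 1:
  size 1 → [0]=1  [4]=1
  size 2 → [0,4]=2  [3,4]=1
  size 3 → [0,3,4]=3  [2,3,4]=1
  first=0(e) contributes 1
  first=1(b) contributes 4
|[w]| = 5

5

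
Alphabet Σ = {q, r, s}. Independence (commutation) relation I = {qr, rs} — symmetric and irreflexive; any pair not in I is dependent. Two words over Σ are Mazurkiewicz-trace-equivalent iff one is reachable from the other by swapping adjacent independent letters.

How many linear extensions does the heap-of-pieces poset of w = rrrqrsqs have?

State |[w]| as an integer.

70

0(r) covers ∅
1(r) covers 0:r
2(r) covers 1:r
3(q) covers ∅
4(r) covers 2:r
5(s) covers 3:q
6(q) covers 5:s
7(s) covers 6:q
floor of heap: 0:r, 3:q
completions by unplaced set U, small U first (add the entries for U minus each lowest piece of U):
  |U|=1: {4}:1  {7}:1
  |U|=2: {2,4}:1  {4,7}:2  {6,7}:1
  |U|=3: {1,2,4}:1  {2,4,7}:3  {4,6,7}:3  {5,6,7}:1
  |U|=4: {0,1,2,4}:1  {1,2,4,7}:4  {2,4,6,7}:6  {3,5,6,7}:1  {4,5,6,7}:4
  |U|=5: {0,1,2,4,7}:5  {1,2,4,6,7}:10  {2,4,5,6,7}:10  {3,4,5,6,7}:5
  |U|=6: {0,1,2,4,6,7}:15  {1,2,4,5,6,7}:20  {2,3,4,5,6,7}:15
  start at 0(r): 35
  start at 3(q): 35
sum over floor = 70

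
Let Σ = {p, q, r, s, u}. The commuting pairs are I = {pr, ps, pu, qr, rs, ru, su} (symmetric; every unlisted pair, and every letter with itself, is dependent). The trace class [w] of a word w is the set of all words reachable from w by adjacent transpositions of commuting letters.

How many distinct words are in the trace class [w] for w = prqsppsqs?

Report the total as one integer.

54

piece 0:p — minimal
piece 1:r — minimal
piece 2:q rests on {0:p}
piece 3:s rests on {2:q}
piece 4:p rests on {2:q}
piece 5:p rests on {4:p}
piece 6:s rests on {3:s}
piece 7:q rests on {5:p, 6:s}
piece 8:s rests on {7:q}
minimal pieces: {0:p, 1:r}
ways to finish when only these pieces remain (= sum over removing one remaining piece with nothing left below it):
  1 left: {1}→1  {8}→1
  2 left: {1,8}→2  {7,8}→1
  3 left: {1,7,8}→3  {5,7,8}→1  {6,7,8}→1
  4 left: {1,5,7,8}→4  {1,6,7,8}→4  {3,6,7,8}→1  {4,5,7,8}→1  {5,6,7,8}→2
  5 left: {1,3,6,7,8}→5  {1,4,5,7,8}→5  {1,5,6,7,8}→10  {3,5,6,7,8}→3  {4,5,6,7,8}→3
  6 left: {1,3,5,6,7,8}→18  {1,4,5,6,7,8}→18  {3,4,5,6,7,8}→6
  7 left: {1,3,4,5,6,7,8}→42  {2,3,4,5,6,7,8}→6
  placing 0:p first → 48 extensions
  placing 1:r first → 6 extensions
total linear extensions = 54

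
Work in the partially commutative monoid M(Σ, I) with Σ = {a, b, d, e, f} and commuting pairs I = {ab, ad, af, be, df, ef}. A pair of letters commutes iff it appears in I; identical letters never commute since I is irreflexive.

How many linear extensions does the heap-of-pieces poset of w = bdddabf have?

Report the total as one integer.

#0=b has no predecessor
#1=d depends on [0:b]
#2=d depends on [1:d]
#3=d depends on [2:d]
#4=a has no predecessor
#5=b depends on [3:d]
#6=f depends on [5:b]
sources: [0:b, 4:a]
N(rest) = Σ N(rest − s) over sources s of rest; N(one piece) = 1:
  size 1 → [4]=1  [6]=1
  size 2 → [4,6]=2  [5,6]=1
  size 3 → [3,5,6]=1  [4,5,6]=3
  size 4 → [2,3,5,6]=1  [3,4,5,6]=4
  size 5 → [1,2,3,5,6]=1  [2,3,4,5,6]=5
  first=0(b) contributes 6
  first=4(a) contributes 1
|[w]| = 7

7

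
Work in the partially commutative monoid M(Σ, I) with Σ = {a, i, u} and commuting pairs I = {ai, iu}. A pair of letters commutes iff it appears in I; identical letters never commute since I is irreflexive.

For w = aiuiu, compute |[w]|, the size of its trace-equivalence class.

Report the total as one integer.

10

piece 0:a — minimal
piece 1:i — minimal
piece 2:u rests on {0:a}
piece 3:i rests on {1:i}
piece 4:u rests on {2:u}
minimal pieces: {0:a, 1:i}
ways to finish when only these pieces remain (= sum over removing one remaining piece with nothing left below it):
  1 left: {3}→1  {4}→1
  2 left: {1,3}→1  {2,4}→1  {3,4}→2
  3 left: {0,2,4}→1  {1,3,4}→3  {2,3,4}→3
  placing 0:a first → 6 extensions
  placing 1:i first → 4 extensions
total linear extensions = 10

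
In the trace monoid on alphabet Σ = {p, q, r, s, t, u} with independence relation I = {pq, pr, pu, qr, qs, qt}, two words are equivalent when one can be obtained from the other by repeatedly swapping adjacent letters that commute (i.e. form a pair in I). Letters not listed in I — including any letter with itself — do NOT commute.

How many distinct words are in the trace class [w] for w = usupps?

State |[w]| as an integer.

3

piece 0:u — minimal
piece 1:s rests on {0:u}
piece 2:u rests on {1:s}
piece 3:p rests on {1:s}
piece 4:p rests on {3:p}
piece 5:s rests on {2:u, 4:p}
minimal pieces: {0:u}
ways to finish when only these pieces remain (= sum over removing one remaining piece with nothing left below it):
  1 left: {5}→1
  2 left: {2,5}→1  {4,5}→1
  3 left: {2,4,5}→2  {3,4,5}→1
  4 left: {2,3,4,5}→3
  placing 0:u first → 3 extensions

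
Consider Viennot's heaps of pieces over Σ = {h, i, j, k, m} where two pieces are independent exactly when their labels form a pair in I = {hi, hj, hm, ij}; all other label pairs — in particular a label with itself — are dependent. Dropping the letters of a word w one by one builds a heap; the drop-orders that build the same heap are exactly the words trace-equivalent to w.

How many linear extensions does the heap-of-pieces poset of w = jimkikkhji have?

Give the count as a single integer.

drop 0:j onto floor
drop 1:i onto floor
drop 2:m onto {0:j, 1:i}
drop 3:k onto {2:m}
drop 4:i onto {3:k}
drop 5:k onto {4:i}
drop 6:k onto {5:k}
drop 7:h onto {6:k}
drop 8:j onto {6:k}
drop 9:i onto {6:k}
ground layer = {0:j, 1:i}
drop-orders for the pieces not yet dropped (sum over which currently-grounded one goes next):
  1 to go: {7} 1  {8} 1  {9} 1
  2 to go: {7,8} 2  {7,9} 2  {8,9} 2
  3 to go: {7,8,9} 6
  4 to go: {6,7,8,9} 6
  5 to go: {5,6,7,8,9} 6
  6 to go: {4,5,6,7,8,9} 6
  7 to go: {3,4,5,6,7,8,9} 6
  8 to go: {2,3,4,5,6,7,8,9} 6
  if 0:j drops first: 6 orders
  if 1:i drops first: 6 orders
heap linearizations: 12

12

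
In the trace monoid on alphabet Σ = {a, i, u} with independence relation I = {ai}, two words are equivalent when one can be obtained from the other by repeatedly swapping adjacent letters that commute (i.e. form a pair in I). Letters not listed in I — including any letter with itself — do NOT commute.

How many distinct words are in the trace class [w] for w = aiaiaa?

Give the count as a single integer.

15

piece 0:a — minimal
piece 1:i — minimal
piece 2:a rests on {0:a}
piece 3:i rests on {1:i}
piece 4:a rests on {2:a}
piece 5:a rests on {4:a}
minimal pieces: {0:a, 1:i}
ways to finish when only these pieces remain (= sum over removing one remaining piece with nothing left below it):
  1 left: {3}→1  {5}→1
  2 left: {1,3}→1  {3,5}→2  {4,5}→1
  3 left: {1,3,5}→3  {2,4,5}→1  {3,4,5}→3
  4 left: {0,2,4,5}→1  {1,3,4,5}→6  {2,3,4,5}→4
  placing 0:a first → 10 extensions
  placing 1:i first → 5 extensions
total linear extensions = 15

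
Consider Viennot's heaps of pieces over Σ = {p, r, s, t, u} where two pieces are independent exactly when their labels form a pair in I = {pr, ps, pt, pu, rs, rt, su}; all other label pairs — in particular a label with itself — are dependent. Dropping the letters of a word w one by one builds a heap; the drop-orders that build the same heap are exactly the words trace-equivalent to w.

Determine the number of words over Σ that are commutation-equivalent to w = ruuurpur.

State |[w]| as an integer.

piece 0:r — minimal
piece 1:u rests on {0:r}
piece 2:u rests on {1:u}
piece 3:u rests on {2:u}
piece 4:r rests on {3:u}
piece 5:p — minimal
piece 6:u rests on {4:r}
piece 7:r rests on {6:u}
minimal pieces: {0:r, 5:p}
ways to finish when only these pieces remain (= sum over removing one remaining piece with nothing left below it):
  1 left: {5}→1  {7}→1
  2 left: {5,7}→2  {6,7}→1
  3 left: {4,6,7}→1  {5,6,7}→3
  4 left: {3,4,6,7}→1  {4,5,6,7}→4
  5 left: {2,3,4,6,7}→1  {3,4,5,6,7}→5
  6 left: {1,2,3,4,6,7}→1  {2,3,4,5,6,7}→6
  placing 0:r first → 7 extensions
  placing 5:p first → 1 extensions
total linear extensions = 8

8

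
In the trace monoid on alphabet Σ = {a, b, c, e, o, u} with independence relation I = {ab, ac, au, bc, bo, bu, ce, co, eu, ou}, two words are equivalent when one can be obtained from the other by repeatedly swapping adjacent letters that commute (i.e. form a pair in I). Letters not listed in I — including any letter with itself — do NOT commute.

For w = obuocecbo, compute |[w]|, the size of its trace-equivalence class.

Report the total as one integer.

504

drop 0:o onto floor
drop 1:b onto floor
drop 2:u onto floor
drop 3:o onto {0:o}
drop 4:c onto {2:u}
drop 5:e onto {1:b, 3:o}
drop 6:c onto {4:c}
drop 7:b onto {5:e}
drop 8:o onto {5:e}
ground layer = {0:o, 1:b, 2:u}
drop-orders for the pieces not yet dropped (sum over which currently-grounded one goes next):
  1 to go: {6} 1  {7} 1  {8} 1
  2 to go: {4,6} 1  {6,7} 2  {6,8} 2  {7,8} 2
  3 to go: {2,4,6} 1  {4,6,7} 3  {4,6,8} 3  {5,7,8} 2  {6,7,8} 6
  4 to go: {1,5,7,8} 2  {2,4,6,7} 4  {2,4,6,8} 4  {3,5,7,8} 2  {4,6,7,8} 12  {5,6,7,8} 8
  5 to go: {0,3,5,7,8} 2  {1,3,5,7,8} 4  {1,5,6,7,8} 10  {2,4,6,7,8} 20  {3,5,6,7,8} 10  {4,5,6,7,8} 20
  6 to go: {0,1,3,5,7,8} 6  {0,3,5,6,7,8} 12  {1,3,5,6,7,8} 24  {1,4,5,6,7,8} 30  {2,4,5,6,7,8} 40  {3,4,5,6,7,8} 30
  7 to go: {0,1,3,5,6,7,8} 42  {0,3,4,5,6,7,8} 42  {1,2,4,5,6,7,8} 70  {1,3,4,5,6,7,8} 84  {2,3,4,5,6,7,8} 70
  if 0:o drops first: 224 orders
  if 1:b drops first: 112 orders
  if 2:u drops first: 168 orders
heap linearizations: 504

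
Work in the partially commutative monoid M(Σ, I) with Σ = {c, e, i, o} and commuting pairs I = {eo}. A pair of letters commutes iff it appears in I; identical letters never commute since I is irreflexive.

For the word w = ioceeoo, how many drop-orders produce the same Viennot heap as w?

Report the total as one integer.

6

#0=i has no predecessor
#1=o depends on [0:i]
#2=c depends on [1:o]
#3=e depends on [2:c]
#4=e depends on [3:e]
#5=o depends on [2:c]
#6=o depends on [5:o]
sources: [0:i]
N(rest) = Σ N(rest − s) over sources s of rest; N(one piece) = 1:
  size 1 → [4]=1  [6]=1
  size 2 → [3,4]=1  [4,6]=2  [5,6]=1
  size 3 → [3,4,6]=3  [4,5,6]=3
  size 4 → [3,4,5,6]=6
  size 5 → [2,3,4,5,6]=6
  first=0(i) contributes 6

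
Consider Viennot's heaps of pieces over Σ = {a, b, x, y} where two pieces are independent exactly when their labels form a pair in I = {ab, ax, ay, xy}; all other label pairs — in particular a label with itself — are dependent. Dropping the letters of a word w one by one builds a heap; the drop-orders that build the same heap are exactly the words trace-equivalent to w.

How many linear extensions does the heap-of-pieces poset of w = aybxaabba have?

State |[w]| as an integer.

#0=a has no predecessor
#1=y has no predecessor
#2=b depends on [1:y]
#3=x depends on [2:b]
#4=a depends on [0:a]
#5=a depends on [4:a]
#6=b depends on [3:x]
#7=b depends on [6:b]
#8=a depends on [5:a]
sources: [0:a, 1:y]
N(rest) = Σ N(rest − s) over sources s of rest; N(one piece) = 1:
  size 1 → [7]=1  [8]=1
  size 2 → [5,8]=1  [6,7]=1  [7,8]=2
  size 3 → [3,6,7]=1  [4,5,8]=1  [5,7,8]=3  [6,7,8]=3
  size 4 → [0,4,5,8]=1  [2,3,6,7]=1  [3,6,7,8]=4  [4,5,7,8]=4  [5,6,7,8]=6
  size 5 → [0,4,5,7,8]=5  [1,2,3,6,7]=1  [2,3,6,7,8]=5  [3,5,6,7,8]=10  [4,5,6,7,8]=10
  size 6 → [0,4,5,6,7,8]=15  [1,2,3,6,7,8]=6  [2,3,5,6,7,8]=15  [3,4,5,6,7,8]=20
  size 7 → [0,3,4,5,6,7,8]=35  [1,2,3,5,6,7,8]=21  [2,3,4,5,6,7,8]=35
  first=0(a) contributes 56
  first=1(y) contributes 70
|[w]| = 126

126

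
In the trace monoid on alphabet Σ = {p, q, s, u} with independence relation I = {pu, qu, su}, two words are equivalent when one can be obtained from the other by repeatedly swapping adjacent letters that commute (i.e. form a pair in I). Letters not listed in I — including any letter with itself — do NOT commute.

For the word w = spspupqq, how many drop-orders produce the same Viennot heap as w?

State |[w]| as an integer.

8

#0=s has no predecessor
#1=p depends on [0:s]
#2=s depends on [1:p]
#3=p depends on [2:s]
#4=u has no predecessor
#5=p depends on [3:p]
#6=q depends on [5:p]
#7=q depends on [6:q]
sources: [0:s, 4:u]
N(rest) = Σ N(rest − s) over sources s of rest; N(one piece) = 1:
  size 1 → [4]=1  [7]=1
  size 2 → [4,7]=2  [6,7]=1
  size 3 → [4,6,7]=3  [5,6,7]=1
  size 4 → [3,5,6,7]=1  [4,5,6,7]=4
  size 5 → [2,3,5,6,7]=1  [3,4,5,6,7]=5
  size 6 → [1,2,3,5,6,7]=1  [2,3,4,5,6,7]=6
  first=0(s) contributes 7
  first=4(u) contributes 1
|[w]| = 8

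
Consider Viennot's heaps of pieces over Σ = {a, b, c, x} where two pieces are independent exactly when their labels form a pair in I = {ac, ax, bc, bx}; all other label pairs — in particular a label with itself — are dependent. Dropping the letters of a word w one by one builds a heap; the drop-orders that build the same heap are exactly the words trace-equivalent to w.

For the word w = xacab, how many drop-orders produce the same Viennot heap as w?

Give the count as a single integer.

#0=x has no predecessor
#1=a has no predecessor
#2=c depends on [0:x]
#3=a depends on [1:a]
#4=b depends on [3:a]
sources: [0:x, 1:a]
N(rest) = Σ N(rest − s) over sources s of rest; N(one piece) = 1:
  size 1 → [2]=1  [4]=1
  size 2 → [0,2]=1  [2,4]=2  [3,4]=1
  size 3 → [0,2,4]=3  [1,3,4]=1  [2,3,4]=3
  first=0(x) contributes 4
  first=1(a) contributes 6
|[w]| = 10

10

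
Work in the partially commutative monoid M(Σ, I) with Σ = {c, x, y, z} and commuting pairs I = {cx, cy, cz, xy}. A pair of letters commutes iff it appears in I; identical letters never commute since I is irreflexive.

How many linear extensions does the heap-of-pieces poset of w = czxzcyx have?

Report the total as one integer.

#0=c has no predecessor
#1=z has no predecessor
#2=x depends on [1:z]
#3=z depends on [2:x]
#4=c depends on [0:c]
#5=y depends on [3:z]
#6=x depends on [3:z]
sources: [0:c, 1:z]
N(rest) = Σ N(rest − s) over sources s of rest; N(one piece) = 1:
  size 1 → [4]=1  [5]=1  [6]=1
  size 2 → [0,4]=1  [4,5]=2  [4,6]=2  [5,6]=2
  size 3 → [0,4,5]=3  [0,4,6]=3  [3,5,6]=2  [4,5,6]=6
  size 4 → [0,4,5,6]=12  [2,3,5,6]=2  [3,4,5,6]=8
  size 5 → [0,3,4,5,6]=20  [1,2,3,5,6]=2  [2,3,4,5,6]=10
  first=0(c) contributes 12
  first=1(z) contributes 30
|[w]| = 42

42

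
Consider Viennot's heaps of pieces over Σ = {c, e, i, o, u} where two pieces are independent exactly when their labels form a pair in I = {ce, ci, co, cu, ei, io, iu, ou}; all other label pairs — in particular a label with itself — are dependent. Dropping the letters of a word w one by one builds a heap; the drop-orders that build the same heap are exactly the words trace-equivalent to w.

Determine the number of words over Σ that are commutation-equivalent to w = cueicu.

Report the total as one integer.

piece 0:c — minimal
piece 1:u — minimal
piece 2:e rests on {1:u}
piece 3:i — minimal
piece 4:c rests on {0:c}
piece 5:u rests on {2:e}
minimal pieces: {0:c, 1:u, 3:i}
ways to finish when only these pieces remain (= sum over removing one remaining piece with nothing left below it):
  1 left: {3}→1  {4}→1  {5}→1
  2 left: {0,4}→1  {2,5}→1  {3,4}→2  {3,5}→2  {4,5}→2
  3 left: {0,3,4}→3  {0,4,5}→3  {1,2,5}→1  {2,3,5}→3  {2,4,5}→3  {3,4,5}→6
  4 left: {0,2,4,5}→6  {0,3,4,5}→12  {1,2,3,5}→4  {1,2,4,5}→4  {2,3,4,5}→12
  placing 0:c first → 20 extensions
  placing 1:u first → 30 extensions
  placing 3:i first → 10 extensions
total linear extensions = 60

60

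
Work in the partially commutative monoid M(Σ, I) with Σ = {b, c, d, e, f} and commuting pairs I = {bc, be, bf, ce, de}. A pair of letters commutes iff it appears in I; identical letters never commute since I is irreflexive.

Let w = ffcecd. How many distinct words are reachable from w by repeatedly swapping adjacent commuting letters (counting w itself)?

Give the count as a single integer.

4

0(f) covers ∅
1(f) covers 0:f
2(c) covers 1:f
3(e) covers 1:f
4(c) covers 2:c
5(d) covers 4:c
floor of heap: 0:f
completions by unplaced set U, small U first (add the entries for U minus each lowest piece of U):
  |U|=1: {3}:1  {5}:1
  |U|=2: {3,5}:2  {4,5}:1
  |U|=3: {2,4,5}:1  {3,4,5}:3
  |U|=4: {2,3,4,5}:4
  start at 0(f): 4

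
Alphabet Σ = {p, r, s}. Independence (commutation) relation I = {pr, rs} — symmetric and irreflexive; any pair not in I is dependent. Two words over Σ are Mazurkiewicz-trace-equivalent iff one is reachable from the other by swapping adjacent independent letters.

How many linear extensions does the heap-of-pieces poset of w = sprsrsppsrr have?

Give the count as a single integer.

330

drop 0:s onto floor
drop 1:p onto {0:s}
drop 2:r onto floor
drop 3:s onto {1:p}
drop 4:r onto {2:r}
drop 5:s onto {3:s}
drop 6:p onto {5:s}
drop 7:p onto {6:p}
drop 8:s onto {7:p}
drop 9:r onto {4:r}
drop 10:r onto {9:r}
ground layer = {0:s, 2:r}
drop-orders for the pieces not yet dropped (sum over which currently-grounded one goes next):
  1 to go: {8} 1  {10} 1
  2 to go: {7,8} 1  {8,10} 2  {9,10} 1
  3 to go: {4,9,10} 1  {6,7,8} 1  {7,8,10} 3  {8,9,10} 3
  4 to go: {2,4,9,10} 1  {4,8,9,10} 4  {5,6,7,8} 1  {6,7,8,10} 4  {7,8,9,10} 6
  5 to go: {2,4,8,9,10} 5  {3,5,6,7,8} 1  {4,7,8,9,10} 10  {5,6,7,8,10} 5  {6,7,8,9,10} 10
  6 to go: {1,3,5,6,7,8} 1  {2,4,7,8,9,10} 15  {3,5,6,7,8,10} 6  {4,6,7,8,9,10} 20  {5,6,7,8,9,10} 15
  7 to go: {0,1,3,5,6,7,8} 1  {1,3,5,6,7,8,10} 7  {2,4,6,7,8,9,10} 35  {3,5,6,7,8,9,10} 21  {4,5,6,7,8,9,10} 35
  8 to go: {0,1,3,5,6,7,8,10} 8  {1,3,5,6,7,8,9,10} 28  {2,4,5,6,7,8,9,10} 70  {3,4,5,6,7,8,9,10} 56
  9 to go: {0,1,3,5,6,7,8,9,10} 36  {1,3,4,5,6,7,8,9,10} 84  {2,3,4,5,6,7,8,9,10} 126
  if 0:s drops first: 210 orders
  if 2:r drops first: 120 orders
heap linearizations: 330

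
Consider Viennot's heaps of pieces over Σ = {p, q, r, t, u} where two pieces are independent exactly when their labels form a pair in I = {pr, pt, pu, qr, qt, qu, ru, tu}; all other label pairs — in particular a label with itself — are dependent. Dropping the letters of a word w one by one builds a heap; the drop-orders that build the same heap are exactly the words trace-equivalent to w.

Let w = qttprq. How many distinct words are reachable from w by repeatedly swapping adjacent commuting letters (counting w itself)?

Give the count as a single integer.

piece 0:q — minimal
piece 1:t — minimal
piece 2:t rests on {1:t}
piece 3:p rests on {0:q}
piece 4:r rests on {2:t}
piece 5:q rests on {3:p}
minimal pieces: {0:q, 1:t}
ways to finish when only these pieces remain (= sum over removing one remaining piece with nothing left below it):
  1 left: {4}→1  {5}→1
  2 left: {2,4}→1  {3,5}→1  {4,5}→2
  3 left: {0,3,5}→1  {1,2,4}→1  {2,4,5}→3  {3,4,5}→3
  4 left: {0,3,4,5}→4  {1,2,4,5}→4  {2,3,4,5}→6
  placing 0:q first → 10 extensions
  placing 1:t first → 10 extensions
total linear extensions = 20

20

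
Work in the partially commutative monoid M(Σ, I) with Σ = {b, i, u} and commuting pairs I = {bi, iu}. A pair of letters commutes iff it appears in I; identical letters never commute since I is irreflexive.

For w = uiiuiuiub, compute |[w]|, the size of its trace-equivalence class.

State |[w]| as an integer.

#0=u has no predecessor
#1=i has no predecessor
#2=i depends on [1:i]
#3=u depends on [0:u]
#4=i depends on [2:i]
#5=u depends on [3:u]
#6=i depends on [4:i]
#7=u depends on [5:u]
#8=b depends on [7:u]
sources: [0:u, 1:i]
N(rest) = Σ N(rest − s) over sources s of rest; N(one piece) = 1:
  size 1 → [6]=1  [8]=1
  size 2 → [4,6]=1  [6,8]=2  [7,8]=1
  size 3 → [2,4,6]=1  [4,6,8]=3  [5,7,8]=1  [6,7,8]=3
  size 4 → [1,2,4,6]=1  [2,4,6,8]=4  [3,5,7,8]=1  [4,6,7,8]=6  [5,6,7,8]=4
  size 5 → [0,3,5,7,8]=1  [1,2,4,6,8]=5  [2,4,6,7,8]=10  [3,5,6,7,8]=5  [4,5,6,7,8]=10
  size 6 → [0,3,5,6,7,8]=6  [1,2,4,6,7,8]=15  [2,4,5,6,7,8]=20  [3,4,5,6,7,8]=15
  size 7 → [0,3,4,5,6,7,8]=21  [1,2,4,5,6,7,8]=35  [2,3,4,5,6,7,8]=35
  first=0(u) contributes 70
  first=1(i) contributes 56
|[w]| = 126

126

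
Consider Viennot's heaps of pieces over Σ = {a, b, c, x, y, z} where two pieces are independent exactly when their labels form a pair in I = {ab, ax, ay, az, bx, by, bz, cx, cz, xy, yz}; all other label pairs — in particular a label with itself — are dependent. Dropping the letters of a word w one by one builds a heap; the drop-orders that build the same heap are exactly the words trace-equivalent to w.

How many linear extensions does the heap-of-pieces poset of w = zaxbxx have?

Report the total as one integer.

#0=z has no predecessor
#1=a has no predecessor
#2=x depends on [0:z]
#3=b has no predecessor
#4=x depends on [2:x]
#5=x depends on [4:x]
sources: [0:z, 1:a, 3:b]
N(rest) = Σ N(rest − s) over sources s of rest; N(one piece) = 1:
  size 1 → [1]=1  [3]=1  [5]=1
  size 2 → [1,3]=2  [1,5]=2  [3,5]=2  [4,5]=1
  size 3 → [1,3,5]=6  [1,4,5]=3  [2,4,5]=1  [3,4,5]=3
  size 4 → [0,2,4,5]=1  [1,2,4,5]=4  [1,3,4,5]=12  [2,3,4,5]=4
  first=0(z) contributes 20
  first=1(a) contributes 5
  first=3(b) contributes 5
|[w]| = 30

30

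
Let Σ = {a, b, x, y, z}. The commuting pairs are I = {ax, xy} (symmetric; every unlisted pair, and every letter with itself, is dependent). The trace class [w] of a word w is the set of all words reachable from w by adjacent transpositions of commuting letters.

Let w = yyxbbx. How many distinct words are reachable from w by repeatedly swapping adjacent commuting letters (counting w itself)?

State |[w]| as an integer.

3

#0=y has no predecessor
#1=y depends on [0:y]
#2=x has no predecessor
#3=b depends on [1:y, 2:x]
#4=b depends on [3:b]
#5=x depends on [4:b]
sources: [0:y, 2:x]
N(rest) = Σ N(rest − s) over sources s of rest; N(one piece) = 1:
  size 1 → [5]=1
  size 2 → [4,5]=1
  size 3 → [3,4,5]=1
  size 4 → [1,3,4,5]=1  [2,3,4,5]=1
  first=0(y) contributes 2
  first=2(x) contributes 1
|[w]| = 3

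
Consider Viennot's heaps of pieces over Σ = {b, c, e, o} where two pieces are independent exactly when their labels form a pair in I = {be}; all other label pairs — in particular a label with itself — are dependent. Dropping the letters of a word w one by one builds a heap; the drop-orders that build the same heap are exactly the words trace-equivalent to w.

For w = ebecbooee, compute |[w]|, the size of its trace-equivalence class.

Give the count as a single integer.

piece 0:e — minimal
piece 1:b — minimal
piece 2:e rests on {0:e}
piece 3:c rests on {1:b, 2:e}
piece 4:b rests on {3:c}
piece 5:o rests on {4:b}
piece 6:o rests on {5:o}
piece 7:e rests on {6:o}
piece 8:e rests on {7:e}
minimal pieces: {0:e, 1:b}
ways to finish when only these pieces remain (= sum over removing one remaining piece with nothing left below it):
  1 left: {8}→1
  2 left: {7,8}→1
  3 left: {6,7,8}→1
  4 left: {5,6,7,8}→1
  5 left: {4,5,6,7,8}→1
  6 left: {3,4,5,6,7,8}→1
  7 left: {1,3,4,5,6,7,8}→1  {2,3,4,5,6,7,8}→1
  placing 0:e first → 2 extensions
  placing 1:b first → 1 extensions
total linear extensions = 3

3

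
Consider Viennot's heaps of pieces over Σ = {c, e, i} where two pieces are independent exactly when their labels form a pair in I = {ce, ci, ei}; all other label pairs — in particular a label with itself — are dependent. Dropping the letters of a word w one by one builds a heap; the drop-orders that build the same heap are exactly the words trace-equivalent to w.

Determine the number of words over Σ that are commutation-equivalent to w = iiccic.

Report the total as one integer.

20

piece 0:i — minimal
piece 1:i rests on {0:i}
piece 2:c — minimal
piece 3:c rests on {2:c}
piece 4:i rests on {1:i}
piece 5:c rests on {3:c}
minimal pieces: {0:i, 2:c}
ways to finish when only these pieces remain (= sum over removing one remaining piece with nothing left below it):
  1 left: {4}→1  {5}→1
  2 left: {1,4}→1  {3,5}→1  {4,5}→2
  3 left: {0,1,4}→1  {1,4,5}→3  {2,3,5}→1  {3,4,5}→3
  4 left: {0,1,4,5}→4  {1,3,4,5}→6  {2,3,4,5}→4
  placing 0:i first → 10 extensions
  placing 2:c first → 10 extensions
total linear extensions = 20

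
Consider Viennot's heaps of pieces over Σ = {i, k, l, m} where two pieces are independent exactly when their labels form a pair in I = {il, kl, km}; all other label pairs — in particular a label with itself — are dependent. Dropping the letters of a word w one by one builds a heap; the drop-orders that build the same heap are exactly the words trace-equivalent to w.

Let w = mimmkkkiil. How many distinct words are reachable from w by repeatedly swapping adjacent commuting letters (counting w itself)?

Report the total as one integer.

piece 0:m — minimal
piece 1:i rests on {0:m}
piece 2:m rests on {1:i}
piece 3:m rests on {2:m}
piece 4:k rests on {1:i}
piece 5:k rests on {4:k}
piece 6:k rests on {5:k}
piece 7:i rests on {3:m, 6:k}
piece 8:i rests on {7:i}
piece 9:l rests on {3:m}
minimal pieces: {0:m}
ways to finish when only these pieces remain (= sum over removing one remaining piece with nothing left below it):
  1 left: {8}→1  {9}→1
  2 left: {7,8}→1  {8,9}→2
  3 left: {6,7,8}→1  {7,8,9}→3
  4 left: {3,7,8,9}→3  {5,6,7,8}→1  {6,7,8,9}→4
  5 left: {2,3,7,8,9}→3  {3,6,7,8,9}→7  {4,5,6,7,8}→1  {5,6,7,8,9}→5
  6 left: {2,3,6,7,8,9}→10  {3,5,6,7,8,9}→12  {4,5,6,7,8,9}→6
  7 left: {2,3,5,6,7,8,9}→22  {3,4,5,6,7,8,9}→18
  8 left: {2,3,4,5,6,7,8,9}→40
  placing 0:m first → 40 extensions

40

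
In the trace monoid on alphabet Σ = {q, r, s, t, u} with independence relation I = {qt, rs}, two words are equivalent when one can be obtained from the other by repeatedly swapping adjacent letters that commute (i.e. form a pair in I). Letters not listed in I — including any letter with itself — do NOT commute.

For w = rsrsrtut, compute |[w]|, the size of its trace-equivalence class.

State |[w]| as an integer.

10

#0=r has no predecessor
#1=s has no predecessor
#2=r depends on [0:r]
#3=s depends on [1:s]
#4=r depends on [2:r]
#5=t depends on [3:s, 4:r]
#6=u depends on [5:t]
#7=t depends on [6:u]
sources: [0:r, 1:s]
N(rest) = Σ N(rest − s) over sources s of rest; N(one piece) = 1:
  size 1 → [7]=1
  size 2 → [6,7]=1
  size 3 → [5,6,7]=1
  size 4 → [3,5,6,7]=1  [4,5,6,7]=1
  size 5 → [1,3,5,6,7]=1  [2,4,5,6,7]=1  [3,4,5,6,7]=2
  size 6 → [0,2,4,5,6,7]=1  [1,3,4,5,6,7]=3  [2,3,4,5,6,7]=3
  first=0(r) contributes 6
  first=1(s) contributes 4
|[w]| = 10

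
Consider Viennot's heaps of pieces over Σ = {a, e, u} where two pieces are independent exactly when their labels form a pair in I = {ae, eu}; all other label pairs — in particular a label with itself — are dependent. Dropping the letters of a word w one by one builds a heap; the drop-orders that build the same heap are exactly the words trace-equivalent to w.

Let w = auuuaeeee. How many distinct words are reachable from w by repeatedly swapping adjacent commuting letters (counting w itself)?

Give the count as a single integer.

126

0(a) covers ∅
1(u) covers 0:a
2(u) covers 1:u
3(u) covers 2:u
4(a) covers 3:u
5(e) covers ∅
6(e) covers 5:e
7(e) covers 6:e
8(e) covers 7:e
floor of heap: 0:a, 5:e
completions by unplaced set U, small U first (add the entries for U minus each lowest piece of U):
  |U|=1: {4}:1  {8}:1
  |U|=2: {3,4}:1  {4,8}:2  {7,8}:1
  |U|=3: {2,3,4}:1  {3,4,8}:3  {4,7,8}:3  {6,7,8}:1
  |U|=4: {1,2,3,4}:1  {2,3,4,8}:4  {3,4,7,8}:6  {4,6,7,8}:4  {5,6,7,8}:1
  |U|=5: {0,1,2,3,4}:1  {1,2,3,4,8}:5  {2,3,4,7,8}:10  {3,4,6,7,8}:10  {4,5,6,7,8}:5
  |U|=6: {0,1,2,3,4,8}:6  {1,2,3,4,7,8}:15  {2,3,4,6,7,8}:20  {3,4,5,6,7,8}:15
  |U|=7: {0,1,2,3,4,7,8}:21  {1,2,3,4,6,7,8}:35  {2,3,4,5,6,7,8}:35
  start at 0(a): 70
  start at 5(e): 56
sum over floor = 126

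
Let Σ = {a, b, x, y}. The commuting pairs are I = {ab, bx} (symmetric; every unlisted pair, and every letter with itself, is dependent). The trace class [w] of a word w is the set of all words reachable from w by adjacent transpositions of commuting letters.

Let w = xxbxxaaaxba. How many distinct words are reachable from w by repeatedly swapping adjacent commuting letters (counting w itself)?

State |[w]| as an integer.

55

#0=x has no predecessor
#1=x depends on [0:x]
#2=b has no predecessor
#3=x depends on [1:x]
#4=x depends on [3:x]
#5=a depends on [4:x]
#6=a depends on [5:a]
#7=a depends on [6:a]
#8=x depends on [7:a]
#9=b depends on [2:b]
#10=a depends on [8:x]
sources: [0:x, 2:b]
N(rest) = Σ N(rest − s) over sources s of rest; N(one piece) = 1:
  size 1 → [9]=1  [10]=1
  size 2 → [2,9]=1  [8,10]=1  [9,10]=2
  size 3 → [2,9,10]=3  [7,8,10]=1  [8,9,10]=3
  size 4 → [2,8,9,10]=6  [6,7,8,10]=1  [7,8,9,10]=4
  size 5 → [2,7,8,9,10]=10  [5,6,7,8,10]=1  [6,7,8,9,10]=5
  size 6 → [2,6,7,8,9,10]=15  [4,5,6,7,8,10]=1  [5,6,7,8,9,10]=6
  size 7 → [2,5,6,7,8,9,10]=21  [3,4,5,6,7,8,10]=1  [4,5,6,7,8,9,10]=7
  size 8 → [1,3,4,5,6,7,8,10]=1  [2,4,5,6,7,8,9,10]=28  [3,4,5,6,7,8,9,10]=8
  size 9 → [0,1,3,4,5,6,7,8,10]=1  [1,3,4,5,6,7,8,9,10]=9  [2,3,4,5,6,7,8,9,10]=36
  first=0(x) contributes 45
  first=2(b) contributes 10
|[w]| = 55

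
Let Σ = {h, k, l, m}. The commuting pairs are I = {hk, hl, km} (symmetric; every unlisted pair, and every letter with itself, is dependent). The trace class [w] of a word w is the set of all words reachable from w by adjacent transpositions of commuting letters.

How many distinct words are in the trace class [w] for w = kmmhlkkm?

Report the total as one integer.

0(k) covers ∅
1(m) covers ∅
2(m) covers 1:m
3(h) covers 2:m
4(l) covers 0:k, 2:m
5(k) covers 4:l
6(k) covers 5:k
7(m) covers 3:h, 4:l
floor of heap: 0:k, 1:m
completions by unplaced set U, small U first (add the entries for U minus each lowest piece of U):
  |U|=1: {6}:1  {7}:1
  |U|=2: {3,7}:1  {5,6}:1  {6,7}:2
  |U|=3: {3,6,7}:3  {5,6,7}:3
  |U|=4: {3,5,6,7}:6  {4,5,6,7}:3
  |U|=5: {0,4,5,6,7}:3  {3,4,5,6,7}:9
  |U|=6: {0,3,4,5,6,7}:12  {2,3,4,5,6,7}:9
  start at 0(k): 9
  start at 1(m): 21
sum over floor = 30

30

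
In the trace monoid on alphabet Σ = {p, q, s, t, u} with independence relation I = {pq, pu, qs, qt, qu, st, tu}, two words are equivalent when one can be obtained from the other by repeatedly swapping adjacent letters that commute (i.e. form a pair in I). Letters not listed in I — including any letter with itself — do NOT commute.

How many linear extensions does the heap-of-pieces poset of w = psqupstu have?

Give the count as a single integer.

56

drop 0:p onto floor
drop 1:s onto {0:p}
drop 2:q onto floor
drop 3:u onto {1:s}
drop 4:p onto {1:s}
drop 5:s onto {3:u, 4:p}
drop 6:t onto {4:p}
drop 7:u onto {5:s}
ground layer = {0:p, 2:q}
drop-orders for the pieces not yet dropped (sum over which currently-grounded one goes next):
  1 to go: {2} 1  {6} 1  {7} 1
  2 to go: {2,6} 2  {2,7} 2  {5,7} 1  {6,7} 2
  3 to go: {2,5,7} 3  {2,6,7} 6  {3,5,7} 1  {5,6,7} 3
  4 to go: {2,3,5,7} 4  {2,5,6,7} 12  {3,5,6,7} 4  {4,5,6,7} 3
  5 to go: {2,3,5,6,7} 20  {2,4,5,6,7} 15  {3,4,5,6,7} 7
  6 to go: {1,3,4,5,6,7} 7  {2,3,4,5,6,7} 42
  if 0:p drops first: 49 orders
  if 2:q drops first: 7 orders
heap linearizations: 56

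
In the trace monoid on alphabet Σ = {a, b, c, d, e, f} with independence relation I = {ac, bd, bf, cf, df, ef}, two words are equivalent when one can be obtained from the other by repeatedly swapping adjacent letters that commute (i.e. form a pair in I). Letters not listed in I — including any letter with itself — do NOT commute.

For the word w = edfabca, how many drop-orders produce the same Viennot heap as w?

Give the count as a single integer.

6

drop 0:e onto floor
drop 1:d onto {0:e}
drop 2:f onto floor
drop 3:a onto {1:d, 2:f}
drop 4:b onto {3:a}
drop 5:c onto {4:b}
drop 6:a onto {4:b}
ground layer = {0:e, 2:f}
drop-orders for the pieces not yet dropped (sum over which currently-grounded one goes next):
  1 to go: {5} 1  {6} 1
  2 to go: {5,6} 2
  3 to go: {4,5,6} 2
  4 to go: {3,4,5,6} 2
  5 to go: {1,3,4,5,6} 2  {2,3,4,5,6} 2
  if 0:e drops first: 4 orders
  if 2:f drops first: 2 orders
heap linearizations: 6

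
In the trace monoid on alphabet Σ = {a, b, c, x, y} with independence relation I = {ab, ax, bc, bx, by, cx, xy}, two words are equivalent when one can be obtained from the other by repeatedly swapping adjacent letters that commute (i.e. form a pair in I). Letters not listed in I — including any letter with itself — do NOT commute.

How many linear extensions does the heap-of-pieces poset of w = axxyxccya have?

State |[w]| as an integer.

#0=a has no predecessor
#1=x has no predecessor
#2=x depends on [1:x]
#3=y depends on [0:a]
#4=x depends on [2:x]
#5=c depends on [3:y]
#6=c depends on [5:c]
#7=y depends on [6:c]
#8=a depends on [7:y]
sources: [0:a, 1:x]
N(rest) = Σ N(rest − s) over sources s of rest; N(one piece) = 1:
  size 1 → [4]=1  [8]=1
  size 2 → [2,4]=1  [4,8]=2  [7,8]=1
  size 3 → [1,2,4]=1  [2,4,8]=3  [4,7,8]=3  [6,7,8]=1
  size 4 → [1,2,4,8]=4  [2,4,7,8]=6  [4,6,7,8]=4  [5,6,7,8]=1
  size 5 → [1,2,4,7,8]=10  [2,4,6,7,8]=10  [3,5,6,7,8]=1  [4,5,6,7,8]=5
  size 6 → [0,3,5,6,7,8]=1  [1,2,4,6,7,8]=20  [2,4,5,6,7,8]=15  [3,4,5,6,7,8]=6
  size 7 → [0,3,4,5,6,7,8]=7  [1,2,4,5,6,7,8]=35  [2,3,4,5,6,7,8]=21
  first=0(a) contributes 56
  first=1(x) contributes 28
|[w]| = 84

84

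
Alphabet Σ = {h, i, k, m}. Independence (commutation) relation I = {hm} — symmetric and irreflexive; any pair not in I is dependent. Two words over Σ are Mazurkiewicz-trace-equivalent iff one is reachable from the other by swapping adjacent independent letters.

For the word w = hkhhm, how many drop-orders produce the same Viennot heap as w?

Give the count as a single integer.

piece 0:h — minimal
piece 1:k rests on {0:h}
piece 2:h rests on {1:k}
piece 3:h rests on {2:h}
piece 4:m rests on {1:k}
minimal pieces: {0:h}
ways to finish when only these pieces remain (= sum over removing one remaining piece with nothing left below it):
  1 left: {3}→1  {4}→1
  2 left: {2,3}→1  {3,4}→2
  3 left: {2,3,4}→3
  placing 0:h first → 3 extensions

3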